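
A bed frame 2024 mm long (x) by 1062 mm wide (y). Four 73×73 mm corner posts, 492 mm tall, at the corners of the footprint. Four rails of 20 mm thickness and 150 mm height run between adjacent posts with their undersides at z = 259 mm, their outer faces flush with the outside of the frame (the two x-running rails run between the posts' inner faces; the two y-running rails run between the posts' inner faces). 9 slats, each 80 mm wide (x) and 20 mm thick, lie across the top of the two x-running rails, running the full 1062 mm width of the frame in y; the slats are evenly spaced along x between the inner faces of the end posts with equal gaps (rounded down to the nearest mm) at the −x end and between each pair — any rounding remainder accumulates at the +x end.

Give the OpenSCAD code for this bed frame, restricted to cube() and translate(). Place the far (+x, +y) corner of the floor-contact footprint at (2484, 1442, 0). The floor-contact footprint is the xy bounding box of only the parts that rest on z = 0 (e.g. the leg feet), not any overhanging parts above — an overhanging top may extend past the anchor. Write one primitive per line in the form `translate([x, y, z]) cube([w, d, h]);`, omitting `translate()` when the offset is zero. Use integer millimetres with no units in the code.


translate([460, 380, 0]) cube([73, 73, 492]);
translate([460, 1369, 0]) cube([73, 73, 492]);
translate([2411, 380, 0]) cube([73, 73, 492]);
translate([2411, 1369, 0]) cube([73, 73, 492]);
translate([533, 380, 259]) cube([1878, 20, 150]);
translate([533, 1422, 259]) cube([1878, 20, 150]);
translate([460, 453, 259]) cube([20, 916, 150]);
translate([2464, 453, 259]) cube([20, 916, 150]);
translate([648, 380, 409]) cube([80, 1062, 20]);
translate([843, 380, 409]) cube([80, 1062, 20]);
translate([1038, 380, 409]) cube([80, 1062, 20]);
translate([1233, 380, 409]) cube([80, 1062, 20]);
translate([1428, 380, 409]) cube([80, 1062, 20]);
translate([1623, 380, 409]) cube([80, 1062, 20]);
translate([1818, 380, 409]) cube([80, 1062, 20]);
translate([2013, 380, 409]) cube([80, 1062, 20]);
translate([2208, 380, 409]) cube([80, 1062, 20]);


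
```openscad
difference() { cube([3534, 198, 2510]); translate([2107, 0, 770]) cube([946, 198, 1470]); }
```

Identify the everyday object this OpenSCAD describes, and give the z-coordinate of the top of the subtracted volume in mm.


A wall with a window opening. The window head height is 2240 mm.

A wall with a rectangular opening subtracted — a window. Sill at z = 770, opening 1470 mm tall, so the head is at 770 + 1470 = 2240 mm.


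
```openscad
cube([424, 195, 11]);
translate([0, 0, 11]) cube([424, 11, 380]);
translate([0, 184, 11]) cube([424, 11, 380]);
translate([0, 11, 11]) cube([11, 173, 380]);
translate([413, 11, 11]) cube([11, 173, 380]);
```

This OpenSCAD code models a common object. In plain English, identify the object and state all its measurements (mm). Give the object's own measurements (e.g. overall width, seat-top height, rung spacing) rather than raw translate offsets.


An open-topped rectangular box: outside dimensions 424×195×391 mm, with a uniform wall and base thickness of 11 mm. The base is a full 424×195 slab on the floor; four walls sit on top of the base. The front and back walls (the −y and +y sides) span the full width; the two side walls fit between them.


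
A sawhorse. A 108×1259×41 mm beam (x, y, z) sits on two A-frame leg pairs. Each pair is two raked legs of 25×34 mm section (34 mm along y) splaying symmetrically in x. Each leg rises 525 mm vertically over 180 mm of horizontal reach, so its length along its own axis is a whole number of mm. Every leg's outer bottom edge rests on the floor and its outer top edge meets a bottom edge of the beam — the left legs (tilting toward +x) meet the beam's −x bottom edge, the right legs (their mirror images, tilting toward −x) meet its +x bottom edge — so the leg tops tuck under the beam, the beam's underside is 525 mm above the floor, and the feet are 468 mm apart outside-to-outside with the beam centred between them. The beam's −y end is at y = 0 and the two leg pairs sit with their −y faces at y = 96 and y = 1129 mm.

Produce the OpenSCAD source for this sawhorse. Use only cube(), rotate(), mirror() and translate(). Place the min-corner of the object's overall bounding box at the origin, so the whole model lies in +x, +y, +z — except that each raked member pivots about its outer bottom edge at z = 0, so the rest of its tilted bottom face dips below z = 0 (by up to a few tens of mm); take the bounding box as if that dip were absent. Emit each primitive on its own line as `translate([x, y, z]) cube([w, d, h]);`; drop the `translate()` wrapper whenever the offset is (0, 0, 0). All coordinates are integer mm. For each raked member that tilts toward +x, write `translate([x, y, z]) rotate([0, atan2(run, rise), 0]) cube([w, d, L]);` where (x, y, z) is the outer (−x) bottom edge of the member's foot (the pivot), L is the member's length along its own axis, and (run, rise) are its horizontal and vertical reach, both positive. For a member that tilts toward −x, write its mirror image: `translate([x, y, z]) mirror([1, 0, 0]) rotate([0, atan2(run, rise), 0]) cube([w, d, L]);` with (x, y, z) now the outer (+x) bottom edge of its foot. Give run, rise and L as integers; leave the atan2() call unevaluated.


translate([180, 0, 525]) cube([108, 1259, 41]);
translate([0, 96, 0]) rotate([0, atan2(180, 525), 0]) cube([25, 34, 555]);
translate([468, 96, 0]) mirror([1, 0, 0]) rotate([0, atan2(180, 525), 0]) cube([25, 34, 555]);
translate([0, 1129, 0]) rotate([0, atan2(180, 525), 0]) cube([25, 34, 555]);
translate([468, 1129, 0]) mirror([1, 0, 0]) rotate([0, atan2(180, 525), 0]) cube([25, 34, 555]);


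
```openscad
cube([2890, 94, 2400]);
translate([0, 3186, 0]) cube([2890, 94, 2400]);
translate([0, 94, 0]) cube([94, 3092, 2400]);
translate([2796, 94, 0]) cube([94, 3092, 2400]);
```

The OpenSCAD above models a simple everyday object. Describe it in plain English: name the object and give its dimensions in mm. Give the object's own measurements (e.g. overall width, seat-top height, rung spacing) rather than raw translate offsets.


The wall frame of a small rectangular building: four walls, each 2400 mm tall and 94 mm thick, enclosing a footprint 2890 mm (x) by 3280 mm (y) outside-to-outside, with no floor or roof. The front and back walls (the −y and +y sides) span the full width; the two side walls fit between them.


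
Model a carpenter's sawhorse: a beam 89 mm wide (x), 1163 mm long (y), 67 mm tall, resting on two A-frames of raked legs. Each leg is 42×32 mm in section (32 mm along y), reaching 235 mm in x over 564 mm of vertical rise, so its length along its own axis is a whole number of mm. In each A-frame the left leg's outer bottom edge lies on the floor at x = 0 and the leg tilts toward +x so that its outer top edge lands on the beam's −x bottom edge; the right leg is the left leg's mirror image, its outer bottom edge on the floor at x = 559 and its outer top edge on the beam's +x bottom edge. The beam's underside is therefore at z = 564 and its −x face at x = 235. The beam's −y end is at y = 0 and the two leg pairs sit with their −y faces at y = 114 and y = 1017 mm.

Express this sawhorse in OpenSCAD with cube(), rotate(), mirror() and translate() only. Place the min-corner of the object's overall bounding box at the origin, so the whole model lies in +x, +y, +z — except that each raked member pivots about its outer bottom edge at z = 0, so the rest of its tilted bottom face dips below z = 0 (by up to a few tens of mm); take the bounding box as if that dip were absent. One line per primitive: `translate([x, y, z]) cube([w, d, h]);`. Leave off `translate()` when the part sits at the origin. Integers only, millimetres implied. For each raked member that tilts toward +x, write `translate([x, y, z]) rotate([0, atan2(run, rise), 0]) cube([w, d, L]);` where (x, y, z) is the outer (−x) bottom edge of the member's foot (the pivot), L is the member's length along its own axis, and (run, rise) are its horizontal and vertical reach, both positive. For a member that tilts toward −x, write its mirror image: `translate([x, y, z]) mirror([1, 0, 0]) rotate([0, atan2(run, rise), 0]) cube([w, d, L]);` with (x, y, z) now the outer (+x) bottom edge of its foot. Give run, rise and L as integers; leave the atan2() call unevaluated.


translate([235, 0, 564]) cube([89, 1163, 67]);
translate([0, 114, 0]) rotate([0, atan2(235, 564), 0]) cube([42, 32, 611]);
translate([559, 114, 0]) mirror([1, 0, 0]) rotate([0, atan2(235, 564), 0]) cube([42, 32, 611]);
translate([0, 1017, 0]) rotate([0, atan2(235, 564), 0]) cube([42, 32, 611]);
translate([559, 1017, 0]) mirror([1, 0, 0]) rotate([0, atan2(235, 564), 0]) cube([42, 32, 611]);


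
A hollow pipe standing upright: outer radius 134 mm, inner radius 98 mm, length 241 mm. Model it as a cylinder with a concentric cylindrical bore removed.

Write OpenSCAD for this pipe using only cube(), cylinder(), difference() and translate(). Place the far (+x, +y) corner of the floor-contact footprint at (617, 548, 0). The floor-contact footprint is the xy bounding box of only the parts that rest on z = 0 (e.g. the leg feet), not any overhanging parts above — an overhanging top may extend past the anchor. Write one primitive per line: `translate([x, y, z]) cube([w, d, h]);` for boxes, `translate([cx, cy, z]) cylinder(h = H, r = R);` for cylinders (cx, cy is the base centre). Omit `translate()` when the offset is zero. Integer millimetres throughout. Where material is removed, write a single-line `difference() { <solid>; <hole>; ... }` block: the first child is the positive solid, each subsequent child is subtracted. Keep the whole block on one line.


difference() { translate([483, 414, 0]) cylinder(h = 241, r = 134); translate([483, 414, 0]) cylinder(h = 241, r = 98); }


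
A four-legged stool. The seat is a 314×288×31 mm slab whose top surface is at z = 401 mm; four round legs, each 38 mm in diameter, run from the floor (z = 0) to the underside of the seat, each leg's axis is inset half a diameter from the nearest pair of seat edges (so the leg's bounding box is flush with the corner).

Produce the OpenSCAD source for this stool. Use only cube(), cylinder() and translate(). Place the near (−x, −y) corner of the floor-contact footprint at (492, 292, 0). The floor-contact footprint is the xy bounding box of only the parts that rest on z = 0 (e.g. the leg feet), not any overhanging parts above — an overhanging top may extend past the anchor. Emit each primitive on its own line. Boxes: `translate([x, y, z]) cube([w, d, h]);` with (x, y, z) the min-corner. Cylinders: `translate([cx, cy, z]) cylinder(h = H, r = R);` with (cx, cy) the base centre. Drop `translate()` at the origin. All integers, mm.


// leg_h = 401 - 31 = 370
translate([492, 292, 370]) cube([314, 288, 31]);
translate([511, 311, 0]) cylinder(h = 370, r = 19);
translate([787, 311, 0]) cylinder(h = 370, r = 19);
translate([511, 561, 0]) cylinder(h = 370, r = 19);
translate([787, 561, 0]) cylinder(h = 370, r = 19);


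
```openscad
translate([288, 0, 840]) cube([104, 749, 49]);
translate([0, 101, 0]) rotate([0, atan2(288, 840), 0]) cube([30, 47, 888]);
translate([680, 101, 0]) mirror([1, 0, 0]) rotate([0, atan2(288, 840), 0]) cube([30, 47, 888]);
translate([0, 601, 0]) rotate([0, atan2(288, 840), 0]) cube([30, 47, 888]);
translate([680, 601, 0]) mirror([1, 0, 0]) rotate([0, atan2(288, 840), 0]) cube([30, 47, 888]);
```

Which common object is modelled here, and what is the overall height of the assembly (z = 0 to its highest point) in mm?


A sawhorse. The overall height is 889 mm.

A beam across two mirrored pairs of raked legs — a sawhorse. The beam's underside is at z = 840 (matching the legs' vertical rise in atan2(288, 840)) and the beam is 49 mm tall, so its top is at 840 + 49 = 889 mm. The raked legs top out at the beam's underside, so that is the highest point.


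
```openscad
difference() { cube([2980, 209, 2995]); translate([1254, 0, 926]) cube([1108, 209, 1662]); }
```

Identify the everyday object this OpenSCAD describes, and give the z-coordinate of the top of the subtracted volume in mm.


A wall with a window opening. The window head height is 2588 mm.

A wall with a rectangular opening subtracted — a window. Sill at z = 926, opening 1662 mm tall, so the head is at 926 + 1662 = 2588 mm.


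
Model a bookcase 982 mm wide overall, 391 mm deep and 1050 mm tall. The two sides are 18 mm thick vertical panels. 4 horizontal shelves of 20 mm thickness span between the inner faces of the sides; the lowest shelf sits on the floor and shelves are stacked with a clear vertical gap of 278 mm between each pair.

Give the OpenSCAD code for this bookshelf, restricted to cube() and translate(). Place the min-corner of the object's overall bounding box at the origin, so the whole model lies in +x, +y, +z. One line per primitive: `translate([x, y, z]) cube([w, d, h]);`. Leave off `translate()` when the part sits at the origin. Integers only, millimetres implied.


cube([18, 391, 1050]);
translate([964, 0, 0]) cube([18, 391, 1050]);
translate([18, 0, 0]) cube([946, 391, 20]);
translate([18, 0, 298]) cube([946, 391, 20]);
translate([18, 0, 596]) cube([946, 391, 20]);
translate([18, 0, 894]) cube([946, 391, 20]);


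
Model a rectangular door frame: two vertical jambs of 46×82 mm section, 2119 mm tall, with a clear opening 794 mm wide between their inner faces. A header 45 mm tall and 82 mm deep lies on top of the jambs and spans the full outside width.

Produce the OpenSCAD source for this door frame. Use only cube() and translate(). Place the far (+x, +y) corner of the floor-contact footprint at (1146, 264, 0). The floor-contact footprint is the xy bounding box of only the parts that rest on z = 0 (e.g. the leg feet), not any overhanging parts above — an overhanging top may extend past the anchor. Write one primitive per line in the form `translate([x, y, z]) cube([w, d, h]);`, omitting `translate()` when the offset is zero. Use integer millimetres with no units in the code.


translate([260, 182, 0]) cube([46, 82, 2119]);
translate([1100, 182, 0]) cube([46, 82, 2119]);
translate([260, 182, 2119]) cube([886, 82, 45]);


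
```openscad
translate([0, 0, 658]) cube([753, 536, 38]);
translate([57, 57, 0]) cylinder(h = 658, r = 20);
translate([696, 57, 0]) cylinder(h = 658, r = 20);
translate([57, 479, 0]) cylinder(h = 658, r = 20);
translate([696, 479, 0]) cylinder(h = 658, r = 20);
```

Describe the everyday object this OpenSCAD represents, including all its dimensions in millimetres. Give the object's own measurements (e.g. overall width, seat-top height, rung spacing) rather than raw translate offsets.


A rectangular dining table. The top is 753×536×38 mm with its upper surface at z = 696 mm. It stands on four round legs of 40 mm diameter, each leg's bounding box inset 37 mm from the nearest pair of top edges, running from the floor to the underside of the top.


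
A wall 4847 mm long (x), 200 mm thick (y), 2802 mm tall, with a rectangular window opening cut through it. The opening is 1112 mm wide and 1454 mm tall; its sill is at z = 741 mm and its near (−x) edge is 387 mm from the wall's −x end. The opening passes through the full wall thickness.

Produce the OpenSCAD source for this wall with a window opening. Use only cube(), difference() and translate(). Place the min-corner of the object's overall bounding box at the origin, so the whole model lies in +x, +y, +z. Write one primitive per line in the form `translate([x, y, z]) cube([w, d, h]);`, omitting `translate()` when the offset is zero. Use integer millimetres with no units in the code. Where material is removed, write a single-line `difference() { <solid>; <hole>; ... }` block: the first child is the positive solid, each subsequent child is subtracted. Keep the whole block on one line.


difference() { cube([4847, 200, 2802]); translate([387, 0, 741]) cube([1112, 200, 1454]); }


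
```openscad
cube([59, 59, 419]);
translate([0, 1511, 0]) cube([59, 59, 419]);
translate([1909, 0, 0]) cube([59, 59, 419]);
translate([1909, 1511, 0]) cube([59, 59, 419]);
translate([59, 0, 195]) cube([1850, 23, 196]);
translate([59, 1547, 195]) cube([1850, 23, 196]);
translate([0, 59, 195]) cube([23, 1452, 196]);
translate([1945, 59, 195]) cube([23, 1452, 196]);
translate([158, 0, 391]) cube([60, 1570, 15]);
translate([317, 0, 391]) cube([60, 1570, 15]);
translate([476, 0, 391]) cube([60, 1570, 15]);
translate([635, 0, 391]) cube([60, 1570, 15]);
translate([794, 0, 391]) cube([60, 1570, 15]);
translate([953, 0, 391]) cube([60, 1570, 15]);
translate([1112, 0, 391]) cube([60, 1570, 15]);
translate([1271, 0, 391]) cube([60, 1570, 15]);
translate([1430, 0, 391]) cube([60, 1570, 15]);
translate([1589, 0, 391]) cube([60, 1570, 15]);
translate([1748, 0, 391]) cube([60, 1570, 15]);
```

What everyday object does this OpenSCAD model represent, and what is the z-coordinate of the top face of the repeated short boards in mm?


A bed frame. The slat-top height is 406 mm.

Four posts, four rails, and a row of slats — a bed frame. Slats sit on the rails at z = 195 + 196 = 391; with slat thickness 15, the top is 406 mm.


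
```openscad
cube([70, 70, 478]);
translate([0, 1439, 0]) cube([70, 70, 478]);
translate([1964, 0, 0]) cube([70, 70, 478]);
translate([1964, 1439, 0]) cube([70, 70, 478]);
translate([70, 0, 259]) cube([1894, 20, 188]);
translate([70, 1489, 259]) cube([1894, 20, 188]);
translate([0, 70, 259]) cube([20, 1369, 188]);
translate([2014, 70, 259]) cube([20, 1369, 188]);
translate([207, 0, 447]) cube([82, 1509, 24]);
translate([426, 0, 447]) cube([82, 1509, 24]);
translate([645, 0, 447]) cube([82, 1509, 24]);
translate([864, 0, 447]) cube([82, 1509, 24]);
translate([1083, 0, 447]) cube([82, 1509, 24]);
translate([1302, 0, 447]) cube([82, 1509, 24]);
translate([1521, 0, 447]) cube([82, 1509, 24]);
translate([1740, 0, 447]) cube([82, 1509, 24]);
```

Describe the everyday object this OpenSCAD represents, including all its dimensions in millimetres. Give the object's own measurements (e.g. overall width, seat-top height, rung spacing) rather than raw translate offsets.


A bed frame 2034 mm long (x) by 1509 mm wide (y). Four 70×70 mm corner posts, 478 mm tall, at the corners of the footprint. Four rails of 20 mm thickness and 188 mm height run between adjacent posts with their undersides at z = 259 mm, their outer faces flush with the outside of the frame (the two x-running rails run between the posts' inner faces; the two y-running rails run between the posts' inner faces). 8 slats, each 82 mm wide (x) and 24 mm thick, lie across the top of the two x-running rails, running the full 1509 mm width of the frame in y; along x they sit between the end posts with a 137 mm gap after the −x posts and between neighbouring slats, leaving 142 mm before the +x posts.


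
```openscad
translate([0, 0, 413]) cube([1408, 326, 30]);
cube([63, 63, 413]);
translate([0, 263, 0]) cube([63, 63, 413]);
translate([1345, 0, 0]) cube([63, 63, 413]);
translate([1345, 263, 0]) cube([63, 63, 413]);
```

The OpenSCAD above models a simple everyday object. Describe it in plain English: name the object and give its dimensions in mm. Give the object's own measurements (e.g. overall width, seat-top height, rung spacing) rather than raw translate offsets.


A bench: a 1408×326 mm seat slab, 30 mm thick, top at z = 443 mm, on four 63×63 mm square legs flush with the seat corners and standing on z = 0.


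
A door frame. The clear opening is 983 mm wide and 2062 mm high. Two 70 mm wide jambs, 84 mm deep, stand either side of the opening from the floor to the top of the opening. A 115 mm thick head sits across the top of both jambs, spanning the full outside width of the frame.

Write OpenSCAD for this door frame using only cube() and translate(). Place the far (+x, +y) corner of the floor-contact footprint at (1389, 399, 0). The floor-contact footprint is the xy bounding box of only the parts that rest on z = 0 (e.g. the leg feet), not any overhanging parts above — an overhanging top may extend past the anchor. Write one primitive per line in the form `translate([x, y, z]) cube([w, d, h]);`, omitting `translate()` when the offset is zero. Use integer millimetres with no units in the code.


translate([266, 315, 0]) cube([70, 84, 2062]);
translate([1319, 315, 0]) cube([70, 84, 2062]);
translate([266, 315, 2062]) cube([1123, 84, 115]);


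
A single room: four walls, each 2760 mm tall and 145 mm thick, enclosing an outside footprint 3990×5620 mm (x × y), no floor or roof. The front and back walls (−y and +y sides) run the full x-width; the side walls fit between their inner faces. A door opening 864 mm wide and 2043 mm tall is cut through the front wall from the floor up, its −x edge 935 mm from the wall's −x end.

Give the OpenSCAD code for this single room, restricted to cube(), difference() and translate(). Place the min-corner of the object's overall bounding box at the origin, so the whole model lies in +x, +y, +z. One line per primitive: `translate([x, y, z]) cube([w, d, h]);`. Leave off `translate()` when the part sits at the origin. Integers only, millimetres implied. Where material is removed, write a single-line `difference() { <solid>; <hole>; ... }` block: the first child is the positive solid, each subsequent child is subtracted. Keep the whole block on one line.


difference() { cube([3990, 145, 2760]); translate([935, 0, 0]) cube([864, 145, 2043]); }
translate([0, 5475, 0]) cube([3990, 145, 2760]);
translate([0, 145, 0]) cube([145, 5330, 2760]);
translate([3845, 145, 0]) cube([145, 5330, 2760]);


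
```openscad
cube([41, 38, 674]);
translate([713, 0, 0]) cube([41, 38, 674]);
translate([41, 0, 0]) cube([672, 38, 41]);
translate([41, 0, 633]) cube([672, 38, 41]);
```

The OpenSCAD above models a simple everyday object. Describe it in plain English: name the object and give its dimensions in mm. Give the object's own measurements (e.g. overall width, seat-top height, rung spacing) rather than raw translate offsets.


A rectangular picture frame lying in the x–z plane (depth along y). The opening is 672 mm wide (x) by 592 mm tall (z), surrounded by a border 41 mm wide on all four sides. The frame is 38 mm deep and is made of two full-height vertical stiles with two horizontal rails fitted between them.


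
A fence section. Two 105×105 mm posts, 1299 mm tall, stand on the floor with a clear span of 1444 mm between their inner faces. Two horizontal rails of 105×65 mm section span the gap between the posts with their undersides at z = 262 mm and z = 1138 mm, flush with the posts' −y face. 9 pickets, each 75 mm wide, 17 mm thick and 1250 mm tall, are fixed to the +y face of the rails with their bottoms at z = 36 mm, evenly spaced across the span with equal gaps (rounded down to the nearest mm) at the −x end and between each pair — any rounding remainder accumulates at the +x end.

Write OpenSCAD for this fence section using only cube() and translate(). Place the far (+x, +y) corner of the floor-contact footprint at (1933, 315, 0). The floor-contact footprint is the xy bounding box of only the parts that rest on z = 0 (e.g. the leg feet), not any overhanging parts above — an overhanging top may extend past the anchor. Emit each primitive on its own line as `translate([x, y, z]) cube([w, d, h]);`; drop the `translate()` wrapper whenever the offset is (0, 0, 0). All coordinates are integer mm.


translate([279, 210, 0]) cube([105, 105, 1299]);
translate([1828, 210, 0]) cube([105, 105, 1299]);
translate([384, 210, 262]) cube([1444, 105, 65]);
translate([384, 210, 1138]) cube([1444, 105, 65]);
translate([460, 315, 36]) cube([75, 17, 1250]);
translate([611, 315, 36]) cube([75, 17, 1250]);
translate([762, 315, 36]) cube([75, 17, 1250]);
translate([913, 315, 36]) cube([75, 17, 1250]);
translate([1064, 315, 36]) cube([75, 17, 1250]);
translate([1215, 315, 36]) cube([75, 17, 1250]);
translate([1366, 315, 36]) cube([75, 17, 1250]);
translate([1517, 315, 36]) cube([75, 17, 1250]);
translate([1668, 315, 36]) cube([75, 17, 1250]);


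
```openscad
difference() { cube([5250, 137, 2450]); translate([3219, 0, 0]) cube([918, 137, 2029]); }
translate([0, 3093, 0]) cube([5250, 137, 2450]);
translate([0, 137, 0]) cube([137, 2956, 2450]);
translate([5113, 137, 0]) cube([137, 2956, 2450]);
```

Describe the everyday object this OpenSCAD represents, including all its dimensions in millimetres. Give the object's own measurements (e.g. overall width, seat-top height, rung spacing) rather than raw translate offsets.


A single room: four walls, each 2450 mm tall and 137 mm thick, enclosing an outside footprint 5250×3230 mm (x × y), no floor or roof. The front and back walls (−y and +y sides) run the full x-width; the side walls fit between their inner faces. A door opening 918 mm wide and 2029 mm tall is cut through the front wall from the floor up, its −x edge 3219 mm from the wall's −x end.


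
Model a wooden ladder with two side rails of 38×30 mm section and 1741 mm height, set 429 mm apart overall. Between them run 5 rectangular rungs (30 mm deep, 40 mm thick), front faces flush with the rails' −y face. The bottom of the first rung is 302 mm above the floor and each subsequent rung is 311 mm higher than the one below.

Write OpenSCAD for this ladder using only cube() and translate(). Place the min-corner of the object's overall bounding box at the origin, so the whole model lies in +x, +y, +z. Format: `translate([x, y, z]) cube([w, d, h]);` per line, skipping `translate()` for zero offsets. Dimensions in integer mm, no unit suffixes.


// rung span = 429 - 2*38 = 353
// rung[k] z = 302 + k*311
cube([38, 30, 1741]);
translate([391, 0, 0]) cube([38, 30, 1741]);
translate([38, 0, 302]) cube([353, 30, 40]);
translate([38, 0, 613]) cube([353, 30, 40]);
translate([38, 0, 924]) cube([353, 30, 40]);
translate([38, 0, 1235]) cube([353, 30, 40]);
translate([38, 0, 1546]) cube([353, 30, 40]);


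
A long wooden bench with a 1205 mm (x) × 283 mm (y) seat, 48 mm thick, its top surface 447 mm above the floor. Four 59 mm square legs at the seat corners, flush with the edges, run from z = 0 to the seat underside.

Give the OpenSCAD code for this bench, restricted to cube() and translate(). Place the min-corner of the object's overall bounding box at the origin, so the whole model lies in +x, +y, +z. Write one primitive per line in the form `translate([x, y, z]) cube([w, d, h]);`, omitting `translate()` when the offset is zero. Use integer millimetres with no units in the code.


translate([0, 0, 399]) cube([1205, 283, 48]);
cube([59, 59, 399]);
translate([0, 224, 0]) cube([59, 59, 399]);
translate([1146, 0, 0]) cube([59, 59, 399]);
translate([1146, 224, 0]) cube([59, 59, 399]);


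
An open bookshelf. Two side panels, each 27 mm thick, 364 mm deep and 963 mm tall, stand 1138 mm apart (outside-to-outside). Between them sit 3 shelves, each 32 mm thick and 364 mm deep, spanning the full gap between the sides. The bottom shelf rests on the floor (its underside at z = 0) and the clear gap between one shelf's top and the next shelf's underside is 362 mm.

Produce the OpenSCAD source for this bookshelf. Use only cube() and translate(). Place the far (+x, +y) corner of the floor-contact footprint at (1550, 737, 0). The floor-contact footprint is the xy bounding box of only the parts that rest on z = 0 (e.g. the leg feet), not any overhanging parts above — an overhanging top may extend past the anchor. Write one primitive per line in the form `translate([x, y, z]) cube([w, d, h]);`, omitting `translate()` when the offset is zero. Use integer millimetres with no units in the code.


translate([412, 373, 0]) cube([27, 364, 963]);
translate([1523, 373, 0]) cube([27, 364, 963]);
translate([439, 373, 0]) cube([1084, 364, 32]);
translate([439, 373, 394]) cube([1084, 364, 32]);
translate([439, 373, 788]) cube([1084, 364, 32]);


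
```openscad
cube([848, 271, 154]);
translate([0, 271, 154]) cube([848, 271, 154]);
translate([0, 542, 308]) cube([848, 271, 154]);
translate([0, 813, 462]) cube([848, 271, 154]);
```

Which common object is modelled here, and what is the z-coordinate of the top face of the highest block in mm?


A staircase. The total rise is 616 mm.

4 identical blocks, each offset up and back from the previous — a staircase. Each step is 154 mm tall and there are 4 of them, so the total rise is 4 × 154 = 616 mm.


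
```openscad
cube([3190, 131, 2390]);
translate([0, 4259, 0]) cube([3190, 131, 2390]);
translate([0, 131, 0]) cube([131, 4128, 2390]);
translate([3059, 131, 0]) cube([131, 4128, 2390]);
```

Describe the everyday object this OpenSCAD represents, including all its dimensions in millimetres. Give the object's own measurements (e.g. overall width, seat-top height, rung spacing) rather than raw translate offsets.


The wall frame of a small rectangular building: four walls, each 2390 mm tall and 131 mm thick, enclosing a footprint 3190 mm (x) by 4390 mm (y) outside-to-outside, with no floor or roof. The front and back walls (the −y and +y sides) span the full width; the two side walls fit between them.


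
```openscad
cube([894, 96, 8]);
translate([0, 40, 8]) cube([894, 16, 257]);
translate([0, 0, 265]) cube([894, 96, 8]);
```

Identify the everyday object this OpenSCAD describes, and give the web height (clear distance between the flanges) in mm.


An I-beam. The web height is 257 mm.

Two wide flanges with a thin centred web — an I-beam. Overall 273 mm minus two 8 mm flanges gives a web of 273 − 2·8 = 257 mm.


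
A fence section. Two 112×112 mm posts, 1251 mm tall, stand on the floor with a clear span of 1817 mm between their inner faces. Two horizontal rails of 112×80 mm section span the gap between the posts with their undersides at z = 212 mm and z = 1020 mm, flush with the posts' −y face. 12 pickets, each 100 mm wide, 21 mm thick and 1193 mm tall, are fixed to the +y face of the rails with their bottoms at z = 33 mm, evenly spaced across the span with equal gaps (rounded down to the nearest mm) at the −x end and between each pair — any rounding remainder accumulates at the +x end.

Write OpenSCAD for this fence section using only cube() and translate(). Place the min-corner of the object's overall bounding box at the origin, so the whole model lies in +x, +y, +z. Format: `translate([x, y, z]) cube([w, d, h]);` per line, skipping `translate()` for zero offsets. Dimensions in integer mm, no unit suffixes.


cube([112, 112, 1251]);
translate([1929, 0, 0]) cube([112, 112, 1251]);
translate([112, 0, 212]) cube([1817, 112, 80]);
translate([112, 0, 1020]) cube([1817, 112, 80]);
translate([159, 112, 33]) cube([100, 21, 1193]);
translate([306, 112, 33]) cube([100, 21, 1193]);
translate([453, 112, 33]) cube([100, 21, 1193]);
translate([600, 112, 33]) cube([100, 21, 1193]);
translate([747, 112, 33]) cube([100, 21, 1193]);
translate([894, 112, 33]) cube([100, 21, 1193]);
translate([1041, 112, 33]) cube([100, 21, 1193]);
translate([1188, 112, 33]) cube([100, 21, 1193]);
translate([1335, 112, 33]) cube([100, 21, 1193]);
translate([1482, 112, 33]) cube([100, 21, 1193]);
translate([1629, 112, 33]) cube([100, 21, 1193]);
translate([1776, 112, 33]) cube([100, 21, 1193]);


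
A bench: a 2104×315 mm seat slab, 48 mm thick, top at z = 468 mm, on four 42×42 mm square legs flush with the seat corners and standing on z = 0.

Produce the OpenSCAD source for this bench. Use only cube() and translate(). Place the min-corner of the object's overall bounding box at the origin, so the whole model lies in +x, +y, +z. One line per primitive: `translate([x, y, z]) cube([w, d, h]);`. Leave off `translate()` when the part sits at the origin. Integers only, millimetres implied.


translate([0, 0, 420]) cube([2104, 315, 48]);
cube([42, 42, 420]);
translate([0, 273, 0]) cube([42, 42, 420]);
translate([2062, 0, 0]) cube([42, 42, 420]);
translate([2062, 273, 0]) cube([42, 42, 420]);


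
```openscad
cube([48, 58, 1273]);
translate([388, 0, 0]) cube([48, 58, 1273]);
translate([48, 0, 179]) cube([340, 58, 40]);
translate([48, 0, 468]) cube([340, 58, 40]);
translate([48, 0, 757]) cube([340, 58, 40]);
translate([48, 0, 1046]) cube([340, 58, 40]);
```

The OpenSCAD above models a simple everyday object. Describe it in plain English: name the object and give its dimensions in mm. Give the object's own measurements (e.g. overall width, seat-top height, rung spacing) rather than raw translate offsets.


A straight ladder. Two 48×58 mm vertical rails, 1273 mm tall, stand 436 mm apart (outside-to-outside) with their front faces coplanar on the −y side. 4 rungs, each 58 mm deep and 40 mm tall, span between the inner faces of the rails, front faces flush with the rails. The lowest rung's underside is at z = 179 mm and rungs are spaced 289 mm apart (underside to underside).


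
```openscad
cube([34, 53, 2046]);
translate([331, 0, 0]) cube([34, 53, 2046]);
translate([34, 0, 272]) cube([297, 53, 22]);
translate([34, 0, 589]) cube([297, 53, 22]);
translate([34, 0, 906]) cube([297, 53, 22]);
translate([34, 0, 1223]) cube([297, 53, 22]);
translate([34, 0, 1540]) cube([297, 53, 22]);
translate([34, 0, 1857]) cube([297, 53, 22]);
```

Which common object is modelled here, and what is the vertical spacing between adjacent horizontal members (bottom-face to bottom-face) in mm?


A ladder. The rung spacing is 317 mm.

Two tall 34×53 posts with 6 short bars between them — a ladder. Adjacent rungs sit at z = 272 and z = 589, so the spacing is 589 − 272 = 317 mm.


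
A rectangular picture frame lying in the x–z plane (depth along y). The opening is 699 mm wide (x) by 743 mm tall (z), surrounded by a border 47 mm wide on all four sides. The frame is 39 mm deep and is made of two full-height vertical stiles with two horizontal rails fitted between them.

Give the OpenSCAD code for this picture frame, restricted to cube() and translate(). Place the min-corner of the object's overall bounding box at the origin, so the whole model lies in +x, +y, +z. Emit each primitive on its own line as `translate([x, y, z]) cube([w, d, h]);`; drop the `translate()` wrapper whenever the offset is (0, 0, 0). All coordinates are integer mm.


cube([47, 39, 837]);
translate([746, 0, 0]) cube([47, 39, 837]);
translate([47, 0, 0]) cube([699, 39, 47]);
translate([47, 0, 790]) cube([699, 39, 47]);


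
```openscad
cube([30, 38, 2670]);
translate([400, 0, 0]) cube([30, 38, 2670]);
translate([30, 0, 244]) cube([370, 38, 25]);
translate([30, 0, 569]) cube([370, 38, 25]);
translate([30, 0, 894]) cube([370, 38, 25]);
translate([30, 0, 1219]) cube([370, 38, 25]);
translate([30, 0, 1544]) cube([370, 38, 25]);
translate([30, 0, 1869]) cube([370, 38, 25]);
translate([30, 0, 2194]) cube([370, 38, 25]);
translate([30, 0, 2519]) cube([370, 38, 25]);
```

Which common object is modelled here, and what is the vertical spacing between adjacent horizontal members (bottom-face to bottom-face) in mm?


A ladder. The rung spacing is 325 mm.

Two tall 30×38 posts with 8 short bars between them — a ladder. Adjacent rungs sit at z = 244 and z = 569, so the spacing is 569 − 244 = 325 mm.


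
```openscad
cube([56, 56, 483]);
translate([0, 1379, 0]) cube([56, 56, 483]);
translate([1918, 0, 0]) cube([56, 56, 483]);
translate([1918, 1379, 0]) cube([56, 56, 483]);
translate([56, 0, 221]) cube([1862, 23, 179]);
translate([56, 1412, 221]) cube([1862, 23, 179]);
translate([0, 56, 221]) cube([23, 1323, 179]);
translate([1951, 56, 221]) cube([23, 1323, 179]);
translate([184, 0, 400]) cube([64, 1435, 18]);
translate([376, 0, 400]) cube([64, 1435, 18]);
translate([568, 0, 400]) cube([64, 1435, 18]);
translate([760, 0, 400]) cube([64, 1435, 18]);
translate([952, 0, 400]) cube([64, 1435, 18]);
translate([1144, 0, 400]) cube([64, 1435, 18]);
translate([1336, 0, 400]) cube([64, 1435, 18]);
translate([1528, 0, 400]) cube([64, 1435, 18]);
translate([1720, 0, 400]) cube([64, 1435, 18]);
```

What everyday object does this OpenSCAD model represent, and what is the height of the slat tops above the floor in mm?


A bed frame. The slat-top height is 418 mm.

Four posts, four rails, and a row of slats — a bed frame. Slats sit on the rails at z = 221 + 179 = 400; with slat thickness 18, the top is 418 mm.


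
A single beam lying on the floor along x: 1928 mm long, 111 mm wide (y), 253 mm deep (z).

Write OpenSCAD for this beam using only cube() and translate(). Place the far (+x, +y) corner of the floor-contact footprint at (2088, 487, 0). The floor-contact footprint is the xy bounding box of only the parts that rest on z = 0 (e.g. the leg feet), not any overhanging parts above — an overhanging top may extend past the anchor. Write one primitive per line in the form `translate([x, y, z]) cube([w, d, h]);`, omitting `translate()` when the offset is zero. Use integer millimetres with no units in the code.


translate([160, 376, 0]) cube([1928, 111, 253]);


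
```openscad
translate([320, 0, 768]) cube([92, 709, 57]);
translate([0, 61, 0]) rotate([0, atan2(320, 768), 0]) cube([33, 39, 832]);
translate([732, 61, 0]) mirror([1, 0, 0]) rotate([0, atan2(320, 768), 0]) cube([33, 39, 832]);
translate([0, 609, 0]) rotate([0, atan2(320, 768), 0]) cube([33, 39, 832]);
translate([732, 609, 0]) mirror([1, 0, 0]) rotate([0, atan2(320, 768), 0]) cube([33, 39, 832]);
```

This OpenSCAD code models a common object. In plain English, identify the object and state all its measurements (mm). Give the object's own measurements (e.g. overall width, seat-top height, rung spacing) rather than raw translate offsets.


A sawhorse. A 92×709×57 mm beam (x, y, z) sits on two A-frame leg pairs. Each pair is two raked legs of 33×39 mm section (39 mm along y) splaying symmetrically in x. Each leg rises 768 mm vertically over 320 mm of horizontal reach and is 832 mm long along its own axis. Every leg's outer bottom edge rests on the floor and its outer top edge meets a bottom edge of the beam — the left legs (tilting toward +x) meet the beam's −x bottom edge, the right legs (their mirror images, tilting toward −x) meet its +x bottom edge — so the leg tops tuck under the beam, the beam's underside is 768 mm above the floor, and the feet are 732 mm apart outside-to-outside with the beam centred between them. The two leg pairs are set in 61 mm from either end of the beam.


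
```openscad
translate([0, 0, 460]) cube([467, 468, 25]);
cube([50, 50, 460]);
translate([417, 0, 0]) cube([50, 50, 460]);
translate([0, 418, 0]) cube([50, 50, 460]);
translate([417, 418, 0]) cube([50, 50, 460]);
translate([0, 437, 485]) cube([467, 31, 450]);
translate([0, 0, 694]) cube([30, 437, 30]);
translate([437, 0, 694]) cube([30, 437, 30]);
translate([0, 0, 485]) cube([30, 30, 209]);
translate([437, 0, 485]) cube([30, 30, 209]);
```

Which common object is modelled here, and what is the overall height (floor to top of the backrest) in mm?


A chair. The overall height is 935 mm.

A slab on four corner posts with a tall panel at the back — a chair. The seat slab sits at z = 460 with thickness 25, and the 450 mm backrest starts at the seat top, so the overall height is 460 + 25 + 450 = 935 mm.


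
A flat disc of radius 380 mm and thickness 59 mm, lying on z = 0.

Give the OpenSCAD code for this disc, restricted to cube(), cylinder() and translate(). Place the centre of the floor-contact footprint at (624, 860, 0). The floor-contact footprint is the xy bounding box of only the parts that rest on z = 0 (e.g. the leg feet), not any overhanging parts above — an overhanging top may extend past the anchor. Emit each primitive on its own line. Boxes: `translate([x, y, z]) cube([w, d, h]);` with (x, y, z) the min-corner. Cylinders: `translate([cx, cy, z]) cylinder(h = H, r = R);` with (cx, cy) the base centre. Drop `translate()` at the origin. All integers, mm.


translate([624, 860, 0]) cylinder(h = 59, r = 380);


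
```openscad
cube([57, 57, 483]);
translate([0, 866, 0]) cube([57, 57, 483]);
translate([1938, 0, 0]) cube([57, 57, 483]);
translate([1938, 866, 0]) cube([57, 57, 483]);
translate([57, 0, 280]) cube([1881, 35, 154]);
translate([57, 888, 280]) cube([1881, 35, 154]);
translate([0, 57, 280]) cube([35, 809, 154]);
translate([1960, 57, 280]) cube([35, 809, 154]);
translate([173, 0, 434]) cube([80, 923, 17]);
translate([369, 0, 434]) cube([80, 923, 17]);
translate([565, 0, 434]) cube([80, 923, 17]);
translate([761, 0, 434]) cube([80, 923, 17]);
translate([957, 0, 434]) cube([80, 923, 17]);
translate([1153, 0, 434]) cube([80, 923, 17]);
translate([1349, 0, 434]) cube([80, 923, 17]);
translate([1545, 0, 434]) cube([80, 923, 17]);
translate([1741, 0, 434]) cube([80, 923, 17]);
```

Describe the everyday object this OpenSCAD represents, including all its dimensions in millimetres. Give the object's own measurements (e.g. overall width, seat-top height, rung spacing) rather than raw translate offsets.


A bed frame 1995 mm long (x) by 923 mm wide (y). Four 57×57 mm corner posts, 483 mm tall, at the corners of the footprint. Four rails of 35 mm thickness and 154 mm height run between adjacent posts with their undersides at z = 280 mm, their outer faces flush with the outside of the frame (the two x-running rails run between the posts' inner faces; the two y-running rails run between the posts' inner faces). 9 slats, each 80 mm wide (x) and 17 mm thick, lie across the top of the two x-running rails, running the full 923 mm width of the frame in y; along x they sit between the end posts with a 116 mm gap after the −x posts and between neighbouring slats, leaving 117 mm before the +x posts.
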